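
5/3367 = 5/3367 = 0.00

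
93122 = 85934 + 7188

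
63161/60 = 1052  +  41/60 = 1052.68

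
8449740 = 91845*92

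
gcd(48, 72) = 24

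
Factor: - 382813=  - 382813^1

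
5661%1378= 149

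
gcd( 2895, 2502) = 3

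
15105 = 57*265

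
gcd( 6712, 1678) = 1678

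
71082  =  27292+43790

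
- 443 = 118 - 561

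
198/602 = 99/301 = 0.33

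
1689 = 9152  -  7463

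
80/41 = 1  +  39/41 = 1.95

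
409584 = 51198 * 8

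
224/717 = 224/717 = 0.31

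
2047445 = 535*3827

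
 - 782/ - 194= 4+3/97 = 4.03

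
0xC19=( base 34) 2N3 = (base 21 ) 70A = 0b110000011001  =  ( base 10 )3097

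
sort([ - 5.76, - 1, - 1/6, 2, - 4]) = [ - 5.76, - 4, - 1, - 1/6, 2] 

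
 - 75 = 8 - 83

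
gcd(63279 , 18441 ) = 9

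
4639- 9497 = -4858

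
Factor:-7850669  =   - 7850669^1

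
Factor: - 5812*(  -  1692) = 2^4*3^2*47^1*1453^1= 9833904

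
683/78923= 683/78923 = 0.01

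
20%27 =20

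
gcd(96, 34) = 2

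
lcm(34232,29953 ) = 239624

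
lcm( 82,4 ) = 164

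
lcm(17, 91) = 1547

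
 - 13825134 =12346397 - 26171531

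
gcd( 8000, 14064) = 16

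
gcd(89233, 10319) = 17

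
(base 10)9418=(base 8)22312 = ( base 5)300133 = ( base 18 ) 1b14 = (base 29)b5m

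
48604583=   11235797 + 37368786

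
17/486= 17/486=0.03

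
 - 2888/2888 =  - 1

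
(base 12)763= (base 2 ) 10000111011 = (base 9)1433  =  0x43b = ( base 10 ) 1083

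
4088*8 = 32704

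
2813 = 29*97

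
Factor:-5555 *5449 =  - 30269195 = - 5^1*11^1*101^1*5449^1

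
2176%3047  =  2176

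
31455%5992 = 1495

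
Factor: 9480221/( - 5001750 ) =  - 498959/263250 =- 2^( - 1)*3^( - 4 )*5^( -3 )*13^(-1 )*19^1*26261^1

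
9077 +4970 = 14047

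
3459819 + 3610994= 7070813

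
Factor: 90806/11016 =45403/5508 = 2^( - 2) * 3^(-4)*17^( - 1)*45403^1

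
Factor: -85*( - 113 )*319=3063995 = 5^1*11^1*17^1* 29^1 * 113^1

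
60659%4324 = 123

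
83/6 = 83/6 = 13.83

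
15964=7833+8131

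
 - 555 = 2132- 2687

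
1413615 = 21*67315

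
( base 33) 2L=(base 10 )87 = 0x57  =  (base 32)2N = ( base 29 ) 30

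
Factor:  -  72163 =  - 7^1*13^2*61^1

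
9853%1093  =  16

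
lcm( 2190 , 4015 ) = 24090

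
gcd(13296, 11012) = 4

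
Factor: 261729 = 3^2*13^1 * 2237^1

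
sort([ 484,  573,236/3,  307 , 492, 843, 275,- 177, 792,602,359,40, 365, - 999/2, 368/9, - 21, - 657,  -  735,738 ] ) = [-735, - 657, - 999/2, - 177, - 21,40, 368/9,236/3,  275, 307,359,365,484,492,573,602,738, 792, 843]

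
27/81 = 1/3 = 0.33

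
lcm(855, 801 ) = 76095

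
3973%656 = 37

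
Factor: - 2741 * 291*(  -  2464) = 1965362784 = 2^5*3^1*7^1*11^1*97^1 * 2741^1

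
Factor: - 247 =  - 13^1*19^1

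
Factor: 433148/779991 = 2^2*3^(-1)*31^(  -  1)*8387^(  -  1)*108287^1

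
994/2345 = 142/335= 0.42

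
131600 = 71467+60133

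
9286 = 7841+1445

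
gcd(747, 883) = 1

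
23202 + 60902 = 84104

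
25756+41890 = 67646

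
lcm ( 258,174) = 7482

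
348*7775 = 2705700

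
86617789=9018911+77598878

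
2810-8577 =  -5767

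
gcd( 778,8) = 2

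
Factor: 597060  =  2^2*3^2*5^1*31^1*107^1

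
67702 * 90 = 6093180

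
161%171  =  161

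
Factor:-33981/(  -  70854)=47/98 =2^( - 1 )*7^( - 2 )*47^1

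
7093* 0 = 0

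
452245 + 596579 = 1048824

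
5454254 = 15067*362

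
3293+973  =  4266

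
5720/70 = 572/7 = 81.71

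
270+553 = 823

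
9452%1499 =458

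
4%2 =0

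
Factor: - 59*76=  - 4484 = - 2^2*19^1*59^1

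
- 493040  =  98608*( - 5 )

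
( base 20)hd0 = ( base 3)100200111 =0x1B94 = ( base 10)7060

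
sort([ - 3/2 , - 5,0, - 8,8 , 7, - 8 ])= [ - 8 , - 8, - 5 ,-3/2, 0, 7, 8] 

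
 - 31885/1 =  - 31885=- 31885.00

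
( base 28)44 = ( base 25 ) 4G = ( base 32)3K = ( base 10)116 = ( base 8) 164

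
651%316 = 19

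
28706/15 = 1913 + 11/15 = 1913.73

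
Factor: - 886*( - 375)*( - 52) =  - 17277000 = -2^3 * 3^1*5^3*13^1*443^1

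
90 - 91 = -1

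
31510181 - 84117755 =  - 52607574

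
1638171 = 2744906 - 1106735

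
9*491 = 4419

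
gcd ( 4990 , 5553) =1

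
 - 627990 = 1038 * ( - 605)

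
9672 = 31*312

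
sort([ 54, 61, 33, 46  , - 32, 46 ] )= [ - 32, 33,46,46, 54, 61]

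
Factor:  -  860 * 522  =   - 2^3 * 3^2* 5^1*  29^1* 43^1 = - 448920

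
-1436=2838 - 4274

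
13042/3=13042/3= 4347.33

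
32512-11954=20558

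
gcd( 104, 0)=104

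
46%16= 14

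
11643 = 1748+9895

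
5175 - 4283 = 892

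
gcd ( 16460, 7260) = 20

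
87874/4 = 43937/2 = 21968.50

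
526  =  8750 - 8224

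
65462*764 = 50012968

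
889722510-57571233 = 832151277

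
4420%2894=1526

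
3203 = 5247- 2044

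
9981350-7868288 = 2113062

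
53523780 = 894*59870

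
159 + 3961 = 4120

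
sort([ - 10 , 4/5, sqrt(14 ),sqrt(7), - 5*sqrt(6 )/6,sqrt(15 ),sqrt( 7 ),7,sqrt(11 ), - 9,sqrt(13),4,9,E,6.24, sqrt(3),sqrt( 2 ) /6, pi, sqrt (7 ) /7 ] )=[ - 10,- 9, - 5*sqrt(6) /6,sqrt( 2) /6,sqrt(7)/7,4/5,sqrt( 3 ),sqrt(7), sqrt ( 7),E, pi,sqrt(11),sqrt( 13), sqrt(14 ),sqrt(15),4,  6.24, 7, 9 ]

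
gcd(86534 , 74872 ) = 98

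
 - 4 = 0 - 4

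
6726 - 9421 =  - 2695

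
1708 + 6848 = 8556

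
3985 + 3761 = 7746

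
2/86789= 2/86789 = 0.00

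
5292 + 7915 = 13207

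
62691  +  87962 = 150653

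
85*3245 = 275825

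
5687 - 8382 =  - 2695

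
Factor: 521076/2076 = 251^1 =251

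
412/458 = 206/229 = 0.90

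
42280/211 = 42280/211 = 200.38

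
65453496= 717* 91288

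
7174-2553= 4621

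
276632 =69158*4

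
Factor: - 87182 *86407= - 7533135074 = - 2^1*71^1*1217^1 * 43591^1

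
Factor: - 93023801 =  - 13^1*7155677^1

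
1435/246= 35/6 = 5.83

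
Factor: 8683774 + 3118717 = 11802491 =127^1*199^1 * 467^1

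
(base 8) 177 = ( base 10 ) 127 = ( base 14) 91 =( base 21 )61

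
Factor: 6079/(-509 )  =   - 509^(  -  1) * 6079^1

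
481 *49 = 23569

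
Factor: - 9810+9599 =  - 211 =- 211^1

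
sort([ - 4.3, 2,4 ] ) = [ - 4.3, 2, 4] 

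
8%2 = 0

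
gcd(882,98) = 98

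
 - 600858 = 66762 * ( - 9) 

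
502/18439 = 502/18439  =  0.03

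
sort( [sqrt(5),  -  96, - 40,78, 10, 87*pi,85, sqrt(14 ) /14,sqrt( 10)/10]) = [  -  96, - 40 , sqrt(14 ) /14,  sqrt(10 ) /10 , sqrt( 5), 10, 78, 85,87*pi ]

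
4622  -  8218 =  - 3596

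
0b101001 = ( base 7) 56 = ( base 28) 1d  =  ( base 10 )41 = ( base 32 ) 19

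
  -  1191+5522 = 4331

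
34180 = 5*6836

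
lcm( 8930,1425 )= 133950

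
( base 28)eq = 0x1A2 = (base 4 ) 12202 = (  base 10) 418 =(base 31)df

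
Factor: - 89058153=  - 3^1*691^1*42961^1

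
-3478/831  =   - 5+ 677/831 = - 4.19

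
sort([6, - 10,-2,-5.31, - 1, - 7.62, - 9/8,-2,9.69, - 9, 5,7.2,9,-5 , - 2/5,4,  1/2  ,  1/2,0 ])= [ - 10, - 9, - 7.62,-5.31,-5,  -  2, - 2, - 9/8, - 1,-2/5 , 0,1/2 , 1/2,4, 5,6,7.2,9,9.69]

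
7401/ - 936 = -2467/312=- 7.91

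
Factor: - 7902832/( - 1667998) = 2^3*7^1*41^1*  1721^1*833999^(  -  1 ) = 3951416/833999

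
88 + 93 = 181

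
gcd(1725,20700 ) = 1725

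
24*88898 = 2133552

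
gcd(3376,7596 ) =844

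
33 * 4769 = 157377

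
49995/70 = 714 + 3/14 = 714.21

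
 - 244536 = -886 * 276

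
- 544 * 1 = -544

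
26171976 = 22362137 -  - 3809839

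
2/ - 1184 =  - 1/592 =-0.00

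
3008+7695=10703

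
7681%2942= 1797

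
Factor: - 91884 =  - 2^2*3^1*13^1*19^1*31^1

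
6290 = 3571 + 2719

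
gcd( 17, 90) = 1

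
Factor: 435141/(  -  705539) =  - 3^2*7^1*683^(-1 )*1033^( - 1)* 6907^1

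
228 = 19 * 12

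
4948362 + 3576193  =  8524555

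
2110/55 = 38 + 4/11=38.36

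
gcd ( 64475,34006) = 1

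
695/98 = 695/98 = 7.09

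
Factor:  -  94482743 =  - 94482743^1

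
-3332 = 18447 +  - 21779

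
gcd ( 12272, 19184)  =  16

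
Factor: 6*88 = 528 = 2^4*3^1*11^1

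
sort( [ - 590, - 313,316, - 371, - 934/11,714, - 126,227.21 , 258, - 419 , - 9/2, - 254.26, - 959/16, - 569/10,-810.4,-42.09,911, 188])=[ - 810.4,-590,-419,-371,  -  313,-254.26,-126, - 934/11 ,-959/16,-569/10, - 42.09,-9/2,188  ,  227.21,258,316, 714,911] 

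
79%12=7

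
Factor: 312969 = 3^1*104323^1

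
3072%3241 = 3072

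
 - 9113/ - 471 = 9113/471= 19.35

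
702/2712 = 117/452= 0.26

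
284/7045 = 284/7045=0.04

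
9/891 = 1/99 = 0.01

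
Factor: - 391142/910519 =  - 2^1 * 223^1* 877^1*910519^(-1)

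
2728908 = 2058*1326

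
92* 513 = 47196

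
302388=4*75597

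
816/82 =408/41 = 9.95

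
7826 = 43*182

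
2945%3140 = 2945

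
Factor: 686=2^1 *7^3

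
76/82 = 38/41 = 0.93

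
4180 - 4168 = 12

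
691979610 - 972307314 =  - 280327704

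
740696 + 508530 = 1249226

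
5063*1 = 5063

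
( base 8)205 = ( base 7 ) 250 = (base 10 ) 133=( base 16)85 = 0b10000101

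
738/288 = 2 + 9/16=2.56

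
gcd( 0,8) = 8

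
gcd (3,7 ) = 1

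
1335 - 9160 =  - 7825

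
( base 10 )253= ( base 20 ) cd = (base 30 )8D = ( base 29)8L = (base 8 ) 375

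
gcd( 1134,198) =18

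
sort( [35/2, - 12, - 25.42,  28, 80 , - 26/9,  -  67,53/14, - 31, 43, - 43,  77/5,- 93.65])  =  [ - 93.65, - 67, - 43, - 31, - 25.42, - 12, - 26/9,53/14, 77/5,35/2, 28, 43,80]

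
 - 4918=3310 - 8228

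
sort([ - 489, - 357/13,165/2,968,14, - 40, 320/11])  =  [ - 489, - 40, - 357/13, 14, 320/11,  165/2, 968]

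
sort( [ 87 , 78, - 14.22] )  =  [ - 14.22,78, 87] 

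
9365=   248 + 9117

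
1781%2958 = 1781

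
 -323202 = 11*(-29382 ) 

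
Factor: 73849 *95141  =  7026067709  =  89^1*1069^1*73849^1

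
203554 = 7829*26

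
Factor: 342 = 2^1*3^2*19^1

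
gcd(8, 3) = 1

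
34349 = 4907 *7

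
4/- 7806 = -2/3903 = -  0.00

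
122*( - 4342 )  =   - 529724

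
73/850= 73/850 = 0.09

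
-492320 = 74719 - 567039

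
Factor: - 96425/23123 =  - 5075/1217 =-  5^2 * 7^1 * 29^1*1217^ ( - 1)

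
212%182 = 30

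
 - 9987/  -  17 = 9987/17 = 587.47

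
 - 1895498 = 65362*( - 29)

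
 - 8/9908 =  - 2/2477 = - 0.00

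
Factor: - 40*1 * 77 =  - 2^3 * 5^1*7^1*11^1 = - 3080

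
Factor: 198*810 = 2^2*3^6*5^1*11^1 = 160380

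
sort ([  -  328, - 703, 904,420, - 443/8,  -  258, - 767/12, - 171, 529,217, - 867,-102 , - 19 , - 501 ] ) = [ - 867,-703 ,- 501,  -  328, - 258, - 171,- 102, - 767/12,-443/8, - 19, 217, 420,529,904 ] 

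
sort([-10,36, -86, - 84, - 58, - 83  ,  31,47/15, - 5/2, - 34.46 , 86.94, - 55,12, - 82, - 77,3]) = [ - 86, - 84, - 83, - 82 , - 77, - 58  , - 55, - 34.46, - 10, -5/2, 3,47/15,12,31,36 , 86.94] 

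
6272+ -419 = 5853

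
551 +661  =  1212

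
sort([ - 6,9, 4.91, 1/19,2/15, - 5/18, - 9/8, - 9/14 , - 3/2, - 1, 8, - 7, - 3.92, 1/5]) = [ - 7, - 6,-3.92, - 3/2, - 9/8, - 1, - 9/14, - 5/18, 1/19, 2/15, 1/5,  4.91, 8, 9]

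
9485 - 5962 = 3523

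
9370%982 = 532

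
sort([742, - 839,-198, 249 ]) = [ - 839,-198, 249, 742]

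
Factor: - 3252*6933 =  - 22546116 = - 2^2*3^2*271^1*2311^1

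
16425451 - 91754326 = -75328875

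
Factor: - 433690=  - 2^1*5^1*31^1*1399^1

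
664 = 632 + 32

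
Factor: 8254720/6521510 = 825472/652151 = 2^7 *61^ ( - 1)*6449^1* 10691^( - 1 ) 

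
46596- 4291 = 42305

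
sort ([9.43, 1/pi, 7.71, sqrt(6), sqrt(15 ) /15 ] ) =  [sqrt ( 15)/15, 1/pi,  sqrt (6 ) , 7.71, 9.43 ] 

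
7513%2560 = 2393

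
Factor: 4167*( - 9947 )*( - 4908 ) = 2^2 * 3^3*7^3*29^1*409^1*463^1 = 203432423292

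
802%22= 10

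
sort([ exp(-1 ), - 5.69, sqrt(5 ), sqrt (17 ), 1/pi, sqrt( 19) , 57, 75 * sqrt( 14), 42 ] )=[-5.69,1/pi, exp( - 1 ), sqrt(5 ), sqrt(17), sqrt(19),42,57, 75*sqrt( 14)]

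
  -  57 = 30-87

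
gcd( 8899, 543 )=1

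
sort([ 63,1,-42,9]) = [-42,1, 9, 63]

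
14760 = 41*360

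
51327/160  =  51327/160= 320.79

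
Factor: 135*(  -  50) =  - 6750 = - 2^1*3^3*5^3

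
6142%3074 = 3068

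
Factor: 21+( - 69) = -48 = - 2^4*3^1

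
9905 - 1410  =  8495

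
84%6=0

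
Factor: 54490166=2^1*27245083^1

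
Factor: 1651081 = 19^1*67^1 * 1297^1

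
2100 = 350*6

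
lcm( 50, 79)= 3950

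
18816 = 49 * 384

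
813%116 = 1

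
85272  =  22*3876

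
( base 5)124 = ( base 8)47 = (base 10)39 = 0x27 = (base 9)43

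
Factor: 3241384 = 2^3*419^1*967^1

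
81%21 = 18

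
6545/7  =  935  =  935.00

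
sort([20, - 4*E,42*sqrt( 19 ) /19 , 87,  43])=[ - 4*E,42*sqrt( 19 )/19, 20,43,87] 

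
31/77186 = 31/77186 = 0.00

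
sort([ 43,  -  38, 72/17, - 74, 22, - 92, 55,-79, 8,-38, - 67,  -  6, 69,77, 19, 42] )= [ - 92 ,-79, - 74, - 67, - 38, - 38, - 6, 72/17,8, 19, 22, 42,43, 55,69,77]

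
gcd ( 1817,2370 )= 79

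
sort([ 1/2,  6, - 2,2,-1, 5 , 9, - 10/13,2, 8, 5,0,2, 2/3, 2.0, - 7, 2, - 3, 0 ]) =[-7, - 3, - 2, - 1, - 10/13, 0, 0, 1/2,2/3, 2,2, 2, 2.0, 2,5,5, 6, 8, 9]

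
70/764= 35/382  =  0.09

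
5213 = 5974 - 761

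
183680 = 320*574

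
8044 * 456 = 3668064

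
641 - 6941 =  - 6300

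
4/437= 4/437=0.01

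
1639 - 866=773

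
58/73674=29/36837 = 0.00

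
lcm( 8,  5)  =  40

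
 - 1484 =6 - 1490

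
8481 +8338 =16819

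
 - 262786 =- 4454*59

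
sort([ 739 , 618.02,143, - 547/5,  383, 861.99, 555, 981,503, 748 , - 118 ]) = [ - 118 ,  -  547/5,143,  383, 503,555, 618.02,  739 , 748, 861.99, 981 ] 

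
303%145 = 13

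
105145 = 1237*85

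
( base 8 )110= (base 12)60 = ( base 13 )57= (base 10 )72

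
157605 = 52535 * 3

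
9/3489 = 3/1163 = 0.00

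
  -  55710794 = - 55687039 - 23755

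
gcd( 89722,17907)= 1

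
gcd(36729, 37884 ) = 231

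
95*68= 6460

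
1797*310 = 557070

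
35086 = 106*331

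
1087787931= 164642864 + 923145067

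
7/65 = 7/65 =0.11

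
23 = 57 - 34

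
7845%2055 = 1680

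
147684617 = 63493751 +84190866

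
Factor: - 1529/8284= - 2^ ( - 2)*11^1*19^(-1 )*109^( - 1)*139^1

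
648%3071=648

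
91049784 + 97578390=188628174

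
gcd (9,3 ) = 3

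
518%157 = 47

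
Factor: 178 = 2^1*89^1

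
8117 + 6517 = 14634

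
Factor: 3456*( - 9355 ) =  - 32330880 = -2^7 * 3^3*5^1*1871^1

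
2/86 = 1/43 = 0.02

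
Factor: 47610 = 2^1*3^2*5^1*23^2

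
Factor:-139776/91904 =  - 2^1* 3^1*  7^1*13^1*359^( - 1) = - 546/359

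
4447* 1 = 4447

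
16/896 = 1/56 = 0.02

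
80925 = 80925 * 1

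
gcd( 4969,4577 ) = 1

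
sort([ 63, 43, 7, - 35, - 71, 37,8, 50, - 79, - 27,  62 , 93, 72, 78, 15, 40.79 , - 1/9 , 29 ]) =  [ - 79, - 71, - 35, -27,  -  1/9, 7, 8, 15,29, 37,  40.79,43, 50,  62, 63, 72, 78, 93]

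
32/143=32/143 =0.22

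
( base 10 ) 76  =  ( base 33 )2A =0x4C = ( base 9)84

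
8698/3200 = 4349/1600= 2.72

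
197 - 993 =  - 796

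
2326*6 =13956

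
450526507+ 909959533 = 1360486040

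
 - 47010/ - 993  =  15670/331 = 47.34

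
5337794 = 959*5566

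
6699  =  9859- 3160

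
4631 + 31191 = 35822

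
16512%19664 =16512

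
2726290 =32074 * 85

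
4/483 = 4/483 =0.01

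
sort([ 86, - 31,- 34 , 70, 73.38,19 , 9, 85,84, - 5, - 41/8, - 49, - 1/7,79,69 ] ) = [-49, - 34, - 31, - 41/8,-5, - 1/7,9 , 19,69,70, 73.38,79 , 84 , 85, 86]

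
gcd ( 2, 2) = 2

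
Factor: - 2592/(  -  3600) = 2^1*3^2*5^( - 2 )= 18/25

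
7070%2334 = 68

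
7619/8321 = 7619/8321 = 0.92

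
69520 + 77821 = 147341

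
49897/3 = 16632 + 1/3= 16632.33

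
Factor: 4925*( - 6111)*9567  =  -3^4 * 5^2*7^1*97^1 * 197^1 * 1063^1 = - 287934889725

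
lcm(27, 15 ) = 135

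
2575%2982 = 2575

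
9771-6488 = 3283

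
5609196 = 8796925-3187729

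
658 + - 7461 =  - 6803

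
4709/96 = 49 + 5/96 = 49.05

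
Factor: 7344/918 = 8 = 2^3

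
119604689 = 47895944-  - 71708745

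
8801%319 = 188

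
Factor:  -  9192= -2^3*3^1*383^1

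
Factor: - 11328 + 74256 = 2^4 *3^2*19^1*23^1  =  62928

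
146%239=146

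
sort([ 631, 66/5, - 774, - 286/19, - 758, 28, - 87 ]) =[ - 774,  -  758,-87, - 286/19, 66/5,28, 631]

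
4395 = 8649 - 4254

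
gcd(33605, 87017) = 1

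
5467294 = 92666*59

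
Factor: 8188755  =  3^1*5^1*545917^1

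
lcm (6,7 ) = 42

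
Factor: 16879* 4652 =2^2*1163^1*16879^1 = 78521108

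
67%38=29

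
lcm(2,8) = 8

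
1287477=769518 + 517959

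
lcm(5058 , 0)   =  0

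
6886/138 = 3443/69 = 49.90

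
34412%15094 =4224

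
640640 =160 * 4004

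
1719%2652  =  1719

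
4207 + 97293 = 101500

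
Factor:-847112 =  - 2^3*7^2*2161^1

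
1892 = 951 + 941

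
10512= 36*292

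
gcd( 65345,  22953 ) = 7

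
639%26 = 15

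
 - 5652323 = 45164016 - 50816339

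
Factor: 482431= 613^1*787^1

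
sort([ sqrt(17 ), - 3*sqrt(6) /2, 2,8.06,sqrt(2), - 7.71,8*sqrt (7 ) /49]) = [ - 7.71  , - 3*sqrt(6 ) /2,8*sqrt(7) /49, sqrt( 2 ),2,  sqrt(17),8.06]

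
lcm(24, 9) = 72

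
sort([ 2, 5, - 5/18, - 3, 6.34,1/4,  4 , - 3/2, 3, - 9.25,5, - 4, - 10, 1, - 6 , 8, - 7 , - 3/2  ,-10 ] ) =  [ - 10 , - 10, - 9.25, - 7, -6, - 4 , - 3,-3/2,  -  3/2, - 5/18, 1/4,1,2 , 3, 4, 5,5, 6.34,  8]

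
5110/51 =100 + 10/51 = 100.20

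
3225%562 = 415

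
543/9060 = 181/3020 = 0.06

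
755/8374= 755/8374 = 0.09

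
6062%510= 452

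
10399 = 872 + 9527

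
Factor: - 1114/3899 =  - 2/7 = - 2^1*7^( - 1)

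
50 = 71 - 21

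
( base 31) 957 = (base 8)21153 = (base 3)110002100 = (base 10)8811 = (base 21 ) JKC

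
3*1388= 4164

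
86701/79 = 86701/79 = 1097.48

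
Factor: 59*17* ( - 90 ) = -90270  =  - 2^1*3^2 * 5^1 * 17^1*59^1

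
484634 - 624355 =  - 139721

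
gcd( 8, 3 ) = 1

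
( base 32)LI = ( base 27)PF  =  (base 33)KU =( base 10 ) 690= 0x2B2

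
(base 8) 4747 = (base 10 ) 2535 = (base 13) 1200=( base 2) 100111100111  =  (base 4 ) 213213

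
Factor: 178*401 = 71378 = 2^1*89^1*401^1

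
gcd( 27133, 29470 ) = 1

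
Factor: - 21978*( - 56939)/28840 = 2^( - 2)*3^3 * 5^( - 1)*7^( - 1)*11^1* 37^1*97^1*103^ (-1)*587^1= 625702671/14420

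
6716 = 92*73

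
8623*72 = 620856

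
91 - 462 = - 371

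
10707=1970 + 8737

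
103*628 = 64684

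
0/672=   0 = 0.00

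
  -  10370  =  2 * ( - 5185) 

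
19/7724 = 19/7724 =0.00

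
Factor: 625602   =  2^1 * 3^1*127^1 *821^1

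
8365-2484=5881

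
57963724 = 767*75572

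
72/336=3/14 = 0.21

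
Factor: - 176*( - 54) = 2^5 * 3^3*11^1 = 9504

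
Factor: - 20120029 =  - 20120029^1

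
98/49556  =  49/24778 = 0.00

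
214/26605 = 214/26605 = 0.01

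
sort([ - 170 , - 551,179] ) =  [ - 551, - 170,179]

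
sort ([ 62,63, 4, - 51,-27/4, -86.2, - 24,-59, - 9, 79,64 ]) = [ - 86.2, - 59, - 51, - 24, - 9, - 27/4,4,62, 63,64,79]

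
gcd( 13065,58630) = 65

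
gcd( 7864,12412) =4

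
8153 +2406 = 10559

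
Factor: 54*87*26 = 122148=2^2*3^4*13^1*29^1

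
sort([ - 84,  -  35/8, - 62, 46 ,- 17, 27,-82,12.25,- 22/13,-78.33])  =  [ - 84, - 82, - 78.33,-62, - 17, - 35/8,-22/13, 12.25 , 27, 46]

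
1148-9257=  - 8109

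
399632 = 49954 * 8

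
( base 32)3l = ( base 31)3o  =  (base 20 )5H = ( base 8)165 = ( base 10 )117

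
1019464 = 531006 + 488458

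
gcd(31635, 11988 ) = 333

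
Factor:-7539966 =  - 2^1*3^4 * 7^1 * 61^1*109^1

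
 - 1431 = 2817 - 4248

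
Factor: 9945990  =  2^1*3^5*5^1*4093^1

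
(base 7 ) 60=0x2a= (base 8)52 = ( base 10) 42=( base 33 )19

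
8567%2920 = 2727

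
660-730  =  -70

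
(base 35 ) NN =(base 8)1474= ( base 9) 1120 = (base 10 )828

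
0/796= 0 =0.00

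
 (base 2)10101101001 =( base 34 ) 16P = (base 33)18w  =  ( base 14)70D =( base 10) 1385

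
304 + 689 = 993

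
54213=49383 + 4830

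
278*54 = 15012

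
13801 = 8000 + 5801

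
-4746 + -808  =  -5554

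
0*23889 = 0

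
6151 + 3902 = 10053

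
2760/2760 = 1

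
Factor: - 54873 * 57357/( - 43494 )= 2^( -1)  *  3^3 * 7^1*11^( - 1)*13^1*67^1 * 659^( - 1)*6373^1 = 1049116887/14498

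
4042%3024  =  1018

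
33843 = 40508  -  6665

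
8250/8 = 4125/4 = 1031.25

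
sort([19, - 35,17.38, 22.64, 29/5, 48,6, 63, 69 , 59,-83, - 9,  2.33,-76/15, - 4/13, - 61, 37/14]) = [-83,  -  61, - 35,- 9, - 76/15, - 4/13, 2.33,  37/14, 29/5,6, 17.38,  19,22.64, 48, 59,  63, 69]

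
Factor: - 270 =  -2^1*3^3*5^1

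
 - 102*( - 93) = 9486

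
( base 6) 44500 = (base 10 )6228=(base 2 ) 1100001010100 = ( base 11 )4752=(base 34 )5D6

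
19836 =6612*3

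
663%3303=663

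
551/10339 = 551/10339 = 0.05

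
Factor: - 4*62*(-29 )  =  7192 = 2^3*29^1*31^1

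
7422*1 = 7422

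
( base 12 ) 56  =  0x42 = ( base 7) 123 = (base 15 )46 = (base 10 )66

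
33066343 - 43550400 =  - 10484057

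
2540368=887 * 2864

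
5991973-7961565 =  - 1969592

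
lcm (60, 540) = 540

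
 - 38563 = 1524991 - 1563554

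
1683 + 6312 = 7995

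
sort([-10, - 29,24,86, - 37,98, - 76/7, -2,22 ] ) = [  -  37, - 29 , - 76/7, - 10 , - 2, 22, 24,86,98 ] 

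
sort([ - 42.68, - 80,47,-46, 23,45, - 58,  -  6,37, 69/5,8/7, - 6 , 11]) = [ - 80, - 58, - 46, - 42.68, - 6 ,  -  6 , 8/7,11,69/5, 23,37, 45, 47 ]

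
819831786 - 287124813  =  532706973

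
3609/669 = 1203/223 = 5.39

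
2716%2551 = 165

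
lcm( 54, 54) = 54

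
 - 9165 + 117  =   - 9048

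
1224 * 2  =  2448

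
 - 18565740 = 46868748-65434488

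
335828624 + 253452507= 589281131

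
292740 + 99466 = 392206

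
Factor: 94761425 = 5^2*11^1*344587^1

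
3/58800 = 1/19600 =0.00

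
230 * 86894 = 19985620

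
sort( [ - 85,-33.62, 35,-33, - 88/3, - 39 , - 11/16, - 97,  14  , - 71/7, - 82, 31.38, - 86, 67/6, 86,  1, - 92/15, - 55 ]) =[ - 97, - 86, - 85,  -  82, - 55, - 39, - 33.62, - 33, - 88/3,-71/7, - 92/15, - 11/16, 1,67/6,14,31.38,35,86 ]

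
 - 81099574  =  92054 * ( - 881)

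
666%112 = 106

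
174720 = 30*5824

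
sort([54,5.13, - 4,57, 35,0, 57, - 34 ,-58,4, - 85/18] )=[ - 58,  -  34, - 85/18,- 4,0, 4,5.13,35, 54 , 57,57]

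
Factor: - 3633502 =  -2^1*41^1*73^1 * 607^1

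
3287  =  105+3182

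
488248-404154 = 84094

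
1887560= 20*94378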